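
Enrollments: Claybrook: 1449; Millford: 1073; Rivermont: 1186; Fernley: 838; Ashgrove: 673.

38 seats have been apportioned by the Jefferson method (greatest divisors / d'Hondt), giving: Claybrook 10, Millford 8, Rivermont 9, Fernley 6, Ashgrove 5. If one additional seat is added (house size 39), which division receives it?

Priority for the next seat is population ÷ (current seats + 1).
Priorities: Claybrook 131.727, Millford 119.222, Rivermont 118.600, Fernley 119.714, Ashgrove 112.167.
Highest priority: Claybrook.

Claybrook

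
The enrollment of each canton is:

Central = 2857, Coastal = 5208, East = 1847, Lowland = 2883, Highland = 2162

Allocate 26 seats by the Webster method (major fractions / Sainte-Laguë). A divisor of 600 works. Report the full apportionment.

Central=5, Coastal=9, East=3, Lowland=5, Highland=4

With modified divisor 600: modified quotas Central 4.762, Coastal 8.680, East 3.078, Lowland 4.805, Highland 3.603.
Rounding to the nearest integer: Central 5, Coastal 9, East 3, Lowland 5, Highland 4 (total 26).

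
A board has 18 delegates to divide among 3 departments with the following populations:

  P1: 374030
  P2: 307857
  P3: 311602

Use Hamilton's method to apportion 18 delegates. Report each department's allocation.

P1=7; P2=5; P3=6

Standard divisor: 993489 ÷ 18 ≈ 55193.833.
Standard quotas: P1 6.7767, P2 5.5777, P3 5.6456.
Lower quotas: P1 6, P2 5, P3 5 (sum 16, leaving 2 seats).
Remainders in descending order: P1 0.7767, P3 0.6456, P2 0.5777.
Largest remainders: P1, P3 receive the extra seats.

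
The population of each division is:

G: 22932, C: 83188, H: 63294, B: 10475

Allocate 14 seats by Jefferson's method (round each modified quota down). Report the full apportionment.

G=2, C=7, H=5, B=0

Standard divisor 179889/14 ≈ 12849.214; standard quotas: G 1.785, C 6.474, H 4.926, B 0.815.
Rounding down gives 1, 6, 4, 0 = 11 seats, so the divisor must be adjusted.
With modified divisor 11000: modified quotas G 2.085, C 7.563, H 5.754, B 0.952.
Rounding down: G 2, C 7, H 5, B 0 (total 14).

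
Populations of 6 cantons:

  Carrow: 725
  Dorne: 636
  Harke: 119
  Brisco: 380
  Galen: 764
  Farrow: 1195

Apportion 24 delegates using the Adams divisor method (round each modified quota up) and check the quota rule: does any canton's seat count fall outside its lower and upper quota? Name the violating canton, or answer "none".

Standard quotas: Carrow 4.556, Dorne 3.997, Harke 0.748, Brisco 2.388, Galen 4.801, Farrow 7.510.
Adams allocation: Carrow 4, Dorne 4, Harke 1, Brisco 3, Galen 5, Farrow 7.
Every allocation lies between the lower and upper quota.

none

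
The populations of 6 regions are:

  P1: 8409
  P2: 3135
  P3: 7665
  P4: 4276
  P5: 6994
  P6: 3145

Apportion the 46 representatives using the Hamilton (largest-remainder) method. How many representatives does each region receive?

P1: 12; P2: 4; P3: 10; P4: 6; P5: 10; P6: 4

Total 33624; standard divisor 33624/46 ≈ 730.957.
Standard quotas: P1 11.5041, P2 4.2889, P3 10.4863, P4 5.8499, P5 9.5683, P6 4.3026.
Lower quotas: P1 11, P2 4, P3 10, P4 5, P5 9, P6 4 (sum 43, leaving 3 seats).
Remainders in descending order: P4 0.8499, P5 0.5683, P1 0.5041, P3 0.4863, P6 0.3026, P2 0.2889.
The surplus seats go to P4, P5, P1.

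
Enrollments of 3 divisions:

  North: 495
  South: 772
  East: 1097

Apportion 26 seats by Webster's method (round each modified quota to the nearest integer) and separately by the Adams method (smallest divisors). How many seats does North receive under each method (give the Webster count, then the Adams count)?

5 and 6

Webster: North 5, South 9, East 12.
Adams: North 6, South 8, East 12.
North gets 5 under Webster and 6 under Adams.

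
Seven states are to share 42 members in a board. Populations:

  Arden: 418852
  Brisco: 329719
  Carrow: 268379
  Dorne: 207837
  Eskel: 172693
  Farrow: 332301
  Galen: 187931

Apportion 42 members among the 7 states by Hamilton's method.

Standard divisor: 1917712 ÷ 42 ≈ 45659.81.
Standard quotas: Arden 9.1733, Brisco 7.2212, Carrow 5.8778, Dorne 4.5519, Eskel 3.7822, Farrow 7.2778, Galen 4.1159.
Lower quotas: Arden 9, Brisco 7, Carrow 5, Dorne 4, Eskel 3, Farrow 7, Galen 4 (sum 39, leaving 3 seats).
Remainders in descending order: Carrow 0.8778, Eskel 0.7822, Dorne 0.5519, Farrow 0.2778, Brisco 0.2212, Arden 0.1733, Galen 0.1159.
Largest remainders: Carrow, Eskel, Dorne receive the extra seats.

Arden=9, Brisco=7, Carrow=6, Dorne=5, Eskel=4, Farrow=7, Galen=4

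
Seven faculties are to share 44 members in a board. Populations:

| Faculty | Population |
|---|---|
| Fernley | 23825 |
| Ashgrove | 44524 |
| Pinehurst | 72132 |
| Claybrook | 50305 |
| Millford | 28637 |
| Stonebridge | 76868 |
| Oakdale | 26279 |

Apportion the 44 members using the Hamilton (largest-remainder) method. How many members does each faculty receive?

Fernley 3, Ashgrove 6, Pinehurst 10, Claybrook 7, Millford 4, Stonebridge 10, Oakdale 4

The standard divisor is 322570/44 ≈ 7331.136.
Standard quotas: Fernley 3.2498, Ashgrove 6.0733, Pinehurst 9.8391, Claybrook 6.8618, Millford 3.9062, Stonebridge 10.4851, Oakdale 3.5846.
Lower quotas: Fernley 3, Ashgrove 6, Pinehurst 9, Claybrook 6, Millford 3, Stonebridge 10, Oakdale 3 (sum 40, leaving 4 seats).
Remainders in descending order: Millford 0.9062, Claybrook 0.8618, Pinehurst 0.8391, Oakdale 0.5846, Stonebridge 0.4851, Fernley 0.2498, Ashgrove 0.0733.
Largest remainders: Millford, Claybrook, Pinehurst, Oakdale receive the extra seats.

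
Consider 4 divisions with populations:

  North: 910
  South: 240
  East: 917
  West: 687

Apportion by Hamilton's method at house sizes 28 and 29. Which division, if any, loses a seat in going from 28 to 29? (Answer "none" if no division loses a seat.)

South

At 28 seats: North 9, South 3, East 9, West 7.
At 29 seats: North 10, South 2, East 10, West 7.
South drops from 3 to 2.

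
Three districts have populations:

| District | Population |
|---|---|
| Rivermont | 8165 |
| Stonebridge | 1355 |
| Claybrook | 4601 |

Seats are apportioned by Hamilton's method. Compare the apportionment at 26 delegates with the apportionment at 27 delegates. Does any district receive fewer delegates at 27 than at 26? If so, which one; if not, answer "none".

At 26 seats: Rivermont 15, Stonebridge 3, Claybrook 8.
At 27 seats: Rivermont 16, Stonebridge 2, Claybrook 9.
Stonebridge drops from 3 to 2.

Stonebridge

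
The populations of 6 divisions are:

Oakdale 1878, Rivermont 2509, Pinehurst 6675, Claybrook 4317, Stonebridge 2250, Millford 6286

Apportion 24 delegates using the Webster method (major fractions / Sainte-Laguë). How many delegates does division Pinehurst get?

7

Standard divisor 23915/24 ≈ 996.458; standard quotas: Oakdale 1.885, Rivermont 2.518, Pinehurst 6.699, Claybrook 4.332, Stonebridge 2.258, Millford 6.308.
Rounding to the nearest integer gives Oakdale 2, Rivermont 3, Pinehurst 7, Claybrook 4, Stonebridge 2, Millford 6 — total 24, matching the house size, so no adjustment is needed.
Pinehurst receives 7.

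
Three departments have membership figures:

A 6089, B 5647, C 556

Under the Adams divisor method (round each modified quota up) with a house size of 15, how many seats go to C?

1

Standard divisor 12292/15 ≈ 819.467; standard quotas: A 7.430, B 6.891, C 0.678.
Rounding up gives 8, 7, 1 = 16 seats, so the divisor must be adjusted.
With modified divisor 900: modified quotas A 6.766, B 6.274, C 0.618.
Rounding up: A 7, B 7, C 1 (total 15).
C receives 1.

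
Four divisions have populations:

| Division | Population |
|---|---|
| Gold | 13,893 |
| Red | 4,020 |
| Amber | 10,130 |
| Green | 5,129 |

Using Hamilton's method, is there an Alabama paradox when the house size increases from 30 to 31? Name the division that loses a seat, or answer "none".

At 30 seats: Gold 12, Red 4, Amber 9, Green 5.
At 31 seats: Gold 13, Red 4, Amber 9, Green 5.
No division's allocation decreased.

none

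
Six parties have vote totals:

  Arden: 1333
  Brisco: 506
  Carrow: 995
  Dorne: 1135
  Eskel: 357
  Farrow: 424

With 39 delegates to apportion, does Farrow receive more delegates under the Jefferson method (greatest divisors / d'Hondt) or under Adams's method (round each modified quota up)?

Jefferson: Arden 11, Brisco 4, Carrow 8, Dorne 10, Eskel 3, Farrow 3.
Adams: Arden 11, Brisco 4, Carrow 8, Dorne 9, Eskel 3, Farrow 4.
Farrow gets 3 under Jefferson and 4 under Adams.

Adams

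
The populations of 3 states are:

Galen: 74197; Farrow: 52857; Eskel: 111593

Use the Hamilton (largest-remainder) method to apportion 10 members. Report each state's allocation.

Standard divisor: 238647 ÷ 10 ≈ 23864.7.
Standard quotas: Galen 3.1091, Farrow 2.2149, Eskel 4.6761.
Lower quotas: Galen 3, Farrow 2, Eskel 4 (sum 9, leaving 1 seat).
Remainders in descending order: Eskel 0.6761, Farrow 0.2149, Galen 0.1091.
Largest remainder: Eskel receives the extra seat.

Galen 3; Farrow 2; Eskel 5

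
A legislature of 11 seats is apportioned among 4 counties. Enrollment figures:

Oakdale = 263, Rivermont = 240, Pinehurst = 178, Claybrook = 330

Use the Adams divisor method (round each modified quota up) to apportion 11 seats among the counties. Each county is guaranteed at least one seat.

Oakdale=3, Rivermont=3, Pinehurst=2, Claybrook=3

Standard divisor 1011/11 ≈ 91.909; standard quotas: Oakdale 2.862, Rivermont 2.611, Pinehurst 1.937, Claybrook 3.591.
Rounding up gives 3, 3, 2, 4 = 12 seats, so the divisor must be adjusted.
With modified divisor 115: modified quotas Oakdale 2.287, Rivermont 2.087, Pinehurst 1.548, Claybrook 2.870.
Rounding up: Oakdale 3, Rivermont 3, Pinehurst 2, Claybrook 3 (total 11).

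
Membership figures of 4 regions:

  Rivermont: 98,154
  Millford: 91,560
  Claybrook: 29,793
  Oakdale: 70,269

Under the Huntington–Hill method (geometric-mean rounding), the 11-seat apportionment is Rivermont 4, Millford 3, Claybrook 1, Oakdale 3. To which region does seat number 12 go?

Priority for the next seat is population ÷ (√(s·(s+1))).
Priorities: Rivermont 21947.902, Millford 26431.095, Claybrook 21066.832, Oakdale 20284.913.
Highest priority: Millford.

Millford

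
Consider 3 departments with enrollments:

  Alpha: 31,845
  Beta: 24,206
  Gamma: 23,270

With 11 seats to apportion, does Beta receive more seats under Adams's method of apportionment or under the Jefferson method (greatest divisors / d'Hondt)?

Adams

Adams: Alpha 4, Beta 4, Gamma 3.
Jefferson: Alpha 5, Beta 3, Gamma 3.
Beta gets 4 under Adams and 3 under Jefferson.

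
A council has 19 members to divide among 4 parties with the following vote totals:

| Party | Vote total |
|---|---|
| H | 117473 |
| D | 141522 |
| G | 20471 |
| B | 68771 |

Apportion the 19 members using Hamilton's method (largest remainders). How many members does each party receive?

H 6; D 8; G 1; B 4

The standard divisor is 348237/19 ≈ 18328.263.
Standard quotas: H 6.4094, D 7.7215, G 1.1169, B 3.7522.
Lower quotas: H 6, D 7, G 1, B 3 (sum 17, leaving 2 seats).
Remainders in descending order: B 0.7522, D 0.7215, H 0.4094, G 0.1169.
Largest remainders: B, D receive the extra seats.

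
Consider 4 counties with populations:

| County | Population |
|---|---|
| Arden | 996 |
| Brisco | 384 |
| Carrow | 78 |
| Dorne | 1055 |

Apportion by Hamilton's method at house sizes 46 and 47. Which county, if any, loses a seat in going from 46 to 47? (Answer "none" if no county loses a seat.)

At 46 seats: Arden 18, Brisco 7, Carrow 2, Dorne 19.
At 47 seats: Arden 19, Brisco 7, Carrow 1, Dorne 20.
Carrow drops from 2 to 1.

Carrow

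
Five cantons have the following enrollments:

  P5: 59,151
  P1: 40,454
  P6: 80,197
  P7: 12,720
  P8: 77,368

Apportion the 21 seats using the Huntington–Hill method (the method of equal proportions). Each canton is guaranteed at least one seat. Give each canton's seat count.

P5=5, P1=3, P6=6, P7=1, P8=6

With divisor 12801: modified quotas P5 4.621, P1 3.160, P6 6.265, P7 0.994, P8 6.044.
Geometric-mean thresholds: P5 √(4·5)=4.472, P1 √(3·4)=3.464, P6 √(6·7)=6.481, P7 (min 1), P8 √(6·7)=6.481.
Each quota rounded against its threshold gives P5 5, P1 3, P6 6, P7 1, P8 6 (total 21).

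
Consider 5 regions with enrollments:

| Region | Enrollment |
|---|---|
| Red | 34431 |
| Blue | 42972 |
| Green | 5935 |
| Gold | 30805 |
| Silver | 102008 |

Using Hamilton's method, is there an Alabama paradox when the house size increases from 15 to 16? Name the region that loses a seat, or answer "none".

Green

At 15 seats: Red 2, Blue 3, Green 1, Gold 2, Silver 7.
At 16 seats: Red 3, Blue 3, Green 0, Gold 2, Silver 8.
Green drops from 1 to 0.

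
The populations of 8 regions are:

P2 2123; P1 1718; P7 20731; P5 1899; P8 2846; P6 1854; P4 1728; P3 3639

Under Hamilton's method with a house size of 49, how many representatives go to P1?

2

Standard divisor: 36538 ÷ 49 ≈ 745.673.
Standard quotas: P2 2.8471, P1 2.3040, P7 27.8017, P5 2.5467, P8 3.8167, P6 2.4863, P4 2.3174, P3 4.8802.
Lower quotas: P2 2, P1 2, P7 27, P5 2, P8 3, P6 2, P4 2, P3 4 (sum 44, leaving 5 seats).
Remainders in descending order: P3 0.8802, P2 0.8471, P8 0.8167, P7 0.8017, P5 0.5467, P6 0.4863, P4 0.3174, P1 0.3040.
The surplus seats go to P3, P2, P8, P7, P5.
P1 receives 2.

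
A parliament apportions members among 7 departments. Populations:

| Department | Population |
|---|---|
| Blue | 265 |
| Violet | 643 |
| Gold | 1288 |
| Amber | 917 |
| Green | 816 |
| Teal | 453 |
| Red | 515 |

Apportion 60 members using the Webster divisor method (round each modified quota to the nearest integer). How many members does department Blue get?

Standard divisor 4897/60 ≈ 81.617; standard quotas: Blue 3.247, Violet 7.878, Gold 15.781, Amber 11.235, Green 9.998, Teal 5.550, Red 6.310.
Rounding to the nearest integer gives Blue 3, Violet 8, Gold 16, Amber 11, Green 10, Teal 6, Red 6 — total 60, matching the house size, so no adjustment is needed.
Blue receives 3.

3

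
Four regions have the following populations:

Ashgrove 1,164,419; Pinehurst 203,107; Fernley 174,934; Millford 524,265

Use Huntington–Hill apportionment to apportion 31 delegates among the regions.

Ashgrove 17, Pinehurst 3, Fernley 3, Millford 8

With divisor 68312: modified quotas Ashgrove 17.046, Pinehurst 2.973, Fernley 2.561, Millford 7.675.
Geometric-mean thresholds: Ashgrove √(17·18)=17.493, Pinehurst √(2·3)=2.449, Fernley √(2·3)=2.449, Millford √(7·8)=7.483.
Each quota rounded against its threshold gives Ashgrove 17, Pinehurst 3, Fernley 3, Millford 8 (total 31).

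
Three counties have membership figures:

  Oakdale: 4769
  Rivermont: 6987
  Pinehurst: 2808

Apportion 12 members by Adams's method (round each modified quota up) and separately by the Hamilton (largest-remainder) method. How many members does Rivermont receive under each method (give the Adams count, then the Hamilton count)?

5 and 6

Adams: Oakdale 4, Rivermont 5, Pinehurst 3.
Hamilton: Oakdale 4, Rivermont 6, Pinehurst 2.
Rivermont gets 5 under Adams and 6 under Hamilton.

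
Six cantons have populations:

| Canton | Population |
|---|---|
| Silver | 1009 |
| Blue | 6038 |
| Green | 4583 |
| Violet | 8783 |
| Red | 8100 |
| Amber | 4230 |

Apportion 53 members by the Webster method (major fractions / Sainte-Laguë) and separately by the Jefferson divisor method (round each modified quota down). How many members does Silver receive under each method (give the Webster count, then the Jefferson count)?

Webster: Silver 2, Blue 10, Green 7, Violet 14, Red 13, Amber 7.
Jefferson: Silver 1, Blue 10, Green 7, Violet 15, Red 13, Amber 7.
Silver gets 2 under Webster and 1 under Jefferson.

2 and 1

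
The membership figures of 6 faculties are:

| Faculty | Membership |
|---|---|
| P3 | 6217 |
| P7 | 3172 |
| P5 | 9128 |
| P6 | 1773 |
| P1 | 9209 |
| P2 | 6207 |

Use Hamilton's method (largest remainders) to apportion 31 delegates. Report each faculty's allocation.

P3: 5; P7: 3; P5: 8; P6: 2; P1: 8; P2: 5

The standard divisor is 35706/31 ≈ 1151.806.
Standard quotas: P3 5.3976, P7 2.7539, P5 7.9249, P6 1.5393, P1 7.9953, P2 5.3889.
Lower quotas: P3 5, P7 2, P5 7, P6 1, P1 7, P2 5 (sum 27, leaving 4 seats).
Remainders in descending order: P1 0.9953, P5 0.9249, P7 0.7539, P6 0.5393, P3 0.3976, P2 0.3889.
The surplus seats go to P1, P5, P7, P6.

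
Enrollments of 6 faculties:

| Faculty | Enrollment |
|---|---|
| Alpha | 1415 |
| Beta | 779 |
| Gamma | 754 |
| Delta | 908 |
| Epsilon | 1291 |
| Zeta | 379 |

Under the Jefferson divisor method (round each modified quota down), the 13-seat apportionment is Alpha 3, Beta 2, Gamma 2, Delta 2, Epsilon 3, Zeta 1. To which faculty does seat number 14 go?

Priority for the next seat is population ÷ (current seats + 1).
Priorities: Alpha 353.750, Beta 259.667, Gamma 251.333, Delta 302.667, Epsilon 322.750, Zeta 189.500.
Highest priority: Alpha.

Alpha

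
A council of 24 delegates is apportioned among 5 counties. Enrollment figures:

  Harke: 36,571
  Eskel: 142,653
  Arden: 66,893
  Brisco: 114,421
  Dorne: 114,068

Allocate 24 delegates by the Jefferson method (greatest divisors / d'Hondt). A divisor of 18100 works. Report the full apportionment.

With modified divisor 18100: modified quotas Harke 2.020, Eskel 7.881, Arden 3.696, Brisco 6.322, Dorne 6.302.
Rounding down: Harke 2, Eskel 7, Arden 3, Brisco 6, Dorne 6 (total 24).

Harke=2; Eskel=7; Arden=3; Brisco=6; Dorne=6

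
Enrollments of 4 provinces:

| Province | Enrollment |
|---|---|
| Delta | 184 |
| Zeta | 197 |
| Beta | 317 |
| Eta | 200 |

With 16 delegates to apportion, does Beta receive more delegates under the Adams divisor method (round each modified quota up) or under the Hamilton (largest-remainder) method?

Adams: Delta 3, Zeta 4, Beta 5, Eta 4.
Hamilton: Delta 3, Zeta 3, Beta 6, Eta 4.
Beta gets 5 under Adams and 6 under Hamilton.

Hamilton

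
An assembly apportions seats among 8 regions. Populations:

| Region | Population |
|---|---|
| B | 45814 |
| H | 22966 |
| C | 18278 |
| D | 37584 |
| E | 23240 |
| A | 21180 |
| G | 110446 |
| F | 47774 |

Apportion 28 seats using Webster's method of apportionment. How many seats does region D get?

3

Standard divisor 327282/28 ≈ 11688.643; standard quotas: B 3.920, H 1.965, C 1.564, D 3.215, E 1.988, A 1.812, G 9.449, F 4.087.
Rounding to the nearest integer gives B 4, H 2, C 2, D 3, E 2, A 2, G 9, F 4 — total 28, matching the house size, so no adjustment is needed.
D receives 3.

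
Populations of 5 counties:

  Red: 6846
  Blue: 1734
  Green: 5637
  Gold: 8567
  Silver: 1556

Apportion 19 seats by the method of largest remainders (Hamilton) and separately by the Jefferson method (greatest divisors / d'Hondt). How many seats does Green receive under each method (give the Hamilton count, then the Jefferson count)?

5 and 4

Hamilton: Red 5, Blue 1, Green 5, Gold 7, Silver 1.
Jefferson: Red 6, Blue 1, Green 4, Gold 7, Silver 1.
Green gets 5 under Hamilton and 4 under Jefferson.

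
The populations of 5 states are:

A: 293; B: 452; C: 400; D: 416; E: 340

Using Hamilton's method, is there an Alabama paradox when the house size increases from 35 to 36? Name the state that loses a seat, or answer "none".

At 35 seats: A 6, B 8, C 7, D 8, E 6.
At 36 seats: A 5, B 9, C 8, D 8, E 6.
A drops from 6 to 5.

A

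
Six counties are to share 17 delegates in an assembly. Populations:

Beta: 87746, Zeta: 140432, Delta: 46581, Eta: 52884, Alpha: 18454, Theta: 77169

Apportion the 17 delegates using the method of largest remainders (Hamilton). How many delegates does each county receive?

The standard divisor is 423266/17 = 24898.
Standard quotas: Beta 3.5242, Zeta 5.6403, Delta 1.8709, Eta 2.1240, Alpha 0.7412, Theta 3.0994.
Lower quotas: Beta 3, Zeta 5, Delta 1, Eta 2, Alpha 0, Theta 3 (sum 14, leaving 3 seats).
Remainders in descending order: Delta 0.8709, Alpha 0.7412, Zeta 0.6403, Beta 0.5242, Eta 0.1240, Theta 0.0994.
The surplus seats go to Delta, Alpha, Zeta.

Beta 3, Zeta 6, Delta 2, Eta 2, Alpha 1, Theta 3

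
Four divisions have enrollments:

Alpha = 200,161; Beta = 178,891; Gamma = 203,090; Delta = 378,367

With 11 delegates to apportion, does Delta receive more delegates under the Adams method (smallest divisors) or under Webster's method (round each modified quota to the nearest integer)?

Webster

Adams: Alpha 2, Beta 2, Gamma 3, Delta 4.
Webster: Alpha 2, Beta 2, Gamma 2, Delta 5.
Delta gets 4 under Adams and 5 under Webster.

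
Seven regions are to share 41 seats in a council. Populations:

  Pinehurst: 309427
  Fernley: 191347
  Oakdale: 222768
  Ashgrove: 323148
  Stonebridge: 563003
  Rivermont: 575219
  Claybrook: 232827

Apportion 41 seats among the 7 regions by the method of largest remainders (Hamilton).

Pinehurst: 5; Fernley: 3; Oakdale: 4; Ashgrove: 5; Stonebridge: 10; Rivermont: 10; Claybrook: 4

Standard divisor: 2417739 ÷ 41 ≈ 58969.244.
Standard quotas: Pinehurst 5.2473, Fernley 3.2449, Oakdale 3.7777, Ashgrove 5.4799, Stonebridge 9.5474, Rivermont 9.7546, Claybrook 3.9483.
Lower quotas: Pinehurst 5, Fernley 3, Oakdale 3, Ashgrove 5, Stonebridge 9, Rivermont 9, Claybrook 3 (sum 37, leaving 4 seats).
Remainders in descending order: Claybrook 0.9483, Oakdale 0.7777, Rivermont 0.7546, Stonebridge 0.5474, Ashgrove 0.4799, Pinehurst 0.2473, Fernley 0.2449.
Largest remainders: Claybrook, Oakdale, Rivermont, Stonebridge receive the extra seats.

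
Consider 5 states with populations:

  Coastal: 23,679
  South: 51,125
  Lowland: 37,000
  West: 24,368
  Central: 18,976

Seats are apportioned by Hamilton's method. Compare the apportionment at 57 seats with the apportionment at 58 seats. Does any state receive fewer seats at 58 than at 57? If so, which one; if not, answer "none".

At 57 seats: Coastal 9, South 19, Lowland 13, West 9, Central 7.
At 58 seats: Coastal 9, South 19, Lowland 14, West 9, Central 7.
No state's allocation decreased.

none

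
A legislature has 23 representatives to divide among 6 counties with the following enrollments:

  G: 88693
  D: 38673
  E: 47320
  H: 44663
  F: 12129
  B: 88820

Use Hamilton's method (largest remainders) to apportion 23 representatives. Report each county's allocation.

G 6, D 3, E 4, H 3, F 1, B 6

Standard divisor: 320298 ÷ 23 = 13926.
Standard quotas: G 6.3689, D 2.7770, E 3.3980, H 3.2072, F 0.8710, B 6.3780.
Lower quotas: G 6, D 2, E 3, H 3, F 0, B 6 (sum 20, leaving 3 seats).
Remainders in descending order: F 0.8710, D 0.7770, E 0.3980, B 0.3780, G 0.3689, H 0.2072.
The surplus seats go to F, D, E.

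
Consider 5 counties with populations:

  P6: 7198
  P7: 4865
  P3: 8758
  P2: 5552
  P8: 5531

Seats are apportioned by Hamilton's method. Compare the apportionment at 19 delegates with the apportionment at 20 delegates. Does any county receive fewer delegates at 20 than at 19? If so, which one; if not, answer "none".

At 19 seats: P6 4, P7 3, P3 5, P2 4, P8 3.
At 20 seats: P6 5, P7 3, P3 6, P2 3, P8 3.
P2 drops from 4 to 3.

P2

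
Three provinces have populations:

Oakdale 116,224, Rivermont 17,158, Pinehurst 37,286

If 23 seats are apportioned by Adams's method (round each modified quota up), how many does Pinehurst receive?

5

Standard divisor 170668/23 ≈ 7420.348; standard quotas: Oakdale 15.663, Rivermont 2.312, Pinehurst 5.025.
Rounding up gives 16, 3, 6 = 25 seats, so the divisor must be adjusted.
With modified divisor 8000: modified quotas Oakdale 14.528, Rivermont 2.145, Pinehurst 4.661.
Rounding up: Oakdale 15, Rivermont 3, Pinehurst 5 (total 23).
Pinehurst receives 5.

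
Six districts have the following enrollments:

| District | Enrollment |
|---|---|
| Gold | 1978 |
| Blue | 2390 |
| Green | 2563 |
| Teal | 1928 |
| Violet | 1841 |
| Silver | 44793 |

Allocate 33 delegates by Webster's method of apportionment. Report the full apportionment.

Standard divisor 55493/33 ≈ 1681.606; standard quotas: Gold 1.176, Blue 1.421, Green 1.524, Teal 1.147, Violet 1.095, Silver 26.637.
Rounding to the nearest integer gives Gold 1, Blue 1, Green 2, Teal 1, Violet 1, Silver 27 — total 33, matching the house size, so no adjustment is needed.

Gold=1, Blue=1, Green=2, Teal=1, Violet=1, Silver=27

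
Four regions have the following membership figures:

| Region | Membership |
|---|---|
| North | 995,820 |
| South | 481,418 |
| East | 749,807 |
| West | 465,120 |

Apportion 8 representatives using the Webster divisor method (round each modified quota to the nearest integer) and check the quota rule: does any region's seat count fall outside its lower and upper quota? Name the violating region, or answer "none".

none

Standard quotas: North 2.959, South 1.431, East 2.228, West 1.382.
Webster allocation: North 3, South 2, East 2, West 1.
Every allocation lies between the lower and upper quota.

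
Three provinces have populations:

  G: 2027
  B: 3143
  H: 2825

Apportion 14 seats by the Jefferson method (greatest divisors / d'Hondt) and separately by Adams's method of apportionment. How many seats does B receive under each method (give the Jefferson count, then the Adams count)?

Jefferson: G 3, B 6, H 5.
Adams: G 4, B 5, H 5.
B gets 6 under Jefferson and 5 under Adams.

6 and 5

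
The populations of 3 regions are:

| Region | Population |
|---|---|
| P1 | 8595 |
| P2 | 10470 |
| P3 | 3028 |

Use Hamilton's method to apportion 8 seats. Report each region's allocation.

P1=3, P2=4, P3=1

Standard divisor: 22093 ÷ 8 ≈ 2761.625.
Standard quotas: P1 3.1123, P2 3.7912, P3 1.0965.
Lower quotas: P1 3, P2 3, P3 1 (sum 7, leaving 1 seat).
Remainders in descending order: P2 0.7912, P1 0.1123, P3 0.0965.
The surplus seat goes to P2.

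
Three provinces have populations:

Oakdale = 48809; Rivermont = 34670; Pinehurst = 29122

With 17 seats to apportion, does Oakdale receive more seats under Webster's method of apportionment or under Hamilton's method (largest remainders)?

Webster: Oakdale 8, Rivermont 5, Pinehurst 4.
Hamilton: Oakdale 7, Rivermont 5, Pinehurst 5.
Oakdale gets 8 under Webster and 7 under Hamilton.

Webster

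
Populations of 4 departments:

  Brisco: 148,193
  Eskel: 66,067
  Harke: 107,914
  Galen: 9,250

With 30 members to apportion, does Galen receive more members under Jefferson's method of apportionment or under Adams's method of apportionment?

Adams

Jefferson: Brisco 14, Eskel 6, Harke 10, Galen 0.
Adams: Brisco 13, Eskel 6, Harke 10, Galen 1.
Galen gets 0 under Jefferson and 1 under Adams.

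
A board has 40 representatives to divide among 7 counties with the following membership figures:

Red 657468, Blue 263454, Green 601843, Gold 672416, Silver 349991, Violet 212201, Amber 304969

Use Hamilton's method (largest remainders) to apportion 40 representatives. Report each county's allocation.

Total 3062342; standard divisor 3062342/40 ≈ 76558.55.
Standard quotas: Red 8.5878, Blue 3.4412, Green 7.8612, Gold 8.7830, Silver 4.5715, Violet 2.7717, Amber 3.9835.
Lower quotas: Red 8, Blue 3, Green 7, Gold 8, Silver 4, Violet 2, Amber 3 (sum 35, leaving 5 seats).
Remainders in descending order: Amber 0.9835, Green 0.8612, Gold 0.7830, Violet 0.7717, Red 0.5878, Silver 0.5715, Blue 0.4412.
Largest remainders: Amber, Green, Gold, Violet, Red receive the extra seats.

Red 9, Blue 3, Green 8, Gold 9, Silver 4, Violet 3, Amber 4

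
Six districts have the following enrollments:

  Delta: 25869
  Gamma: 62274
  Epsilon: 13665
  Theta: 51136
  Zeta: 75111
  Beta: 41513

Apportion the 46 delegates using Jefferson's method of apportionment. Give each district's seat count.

Delta: 4, Gamma: 11, Epsilon: 2, Theta: 9, Zeta: 13, Beta: 7

Standard divisor 269568/46 ≈ 5860.174; standard quotas: Delta 4.414, Gamma 10.627, Epsilon 2.332, Theta 8.726, Zeta 12.817, Beta 7.084.
Rounding down gives 4, 10, 2, 8, 12, 7 = 43 seats, so the divisor must be adjusted.
With modified divisor 5500: modified quotas Delta 4.703, Gamma 11.323, Epsilon 2.485, Theta 9.297, Zeta 13.657, Beta 7.548.
Rounding down: Delta 4, Gamma 11, Epsilon 2, Theta 9, Zeta 13, Beta 7 (total 46).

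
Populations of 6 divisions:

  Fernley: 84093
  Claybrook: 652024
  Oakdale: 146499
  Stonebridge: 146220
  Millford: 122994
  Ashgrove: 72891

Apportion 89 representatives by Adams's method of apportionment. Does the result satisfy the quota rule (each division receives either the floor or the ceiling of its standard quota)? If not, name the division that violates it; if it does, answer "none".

Claybrook

Standard quotas: Fernley 6.111, Claybrook 47.382, Oakdale 10.646, Stonebridge 10.626, Millford 8.938, Ashgrove 5.297.
Adams allocation: Fernley 6, Claybrook 46, Oakdale 11, Stonebridge 11, Millford 9, Ashgrove 6.
Claybrook has quota 47.382 (lower 47, upper 48) but receives 46 — outside the quota interval.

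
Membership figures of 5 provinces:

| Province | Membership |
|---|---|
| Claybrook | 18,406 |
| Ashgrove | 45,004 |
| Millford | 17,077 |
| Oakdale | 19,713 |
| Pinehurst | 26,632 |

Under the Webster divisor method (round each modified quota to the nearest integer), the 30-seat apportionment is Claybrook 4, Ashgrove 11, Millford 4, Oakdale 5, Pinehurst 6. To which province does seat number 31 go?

Priority for the next seat is population ÷ (current seats + 0.5).
Priorities: Claybrook 4090.222, Ashgrove 3913.391, Millford 3794.889, Oakdale 3584.182, Pinehurst 4097.231.
Highest priority: Pinehurst.

Pinehurst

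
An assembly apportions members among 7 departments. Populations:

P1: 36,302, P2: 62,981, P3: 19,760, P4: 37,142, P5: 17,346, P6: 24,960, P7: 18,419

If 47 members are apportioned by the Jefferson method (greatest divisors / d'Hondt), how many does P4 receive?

8

Standard divisor 216910/47 ≈ 4615.106; standard quotas: P1 7.866, P2 13.647, P3 4.282, P4 8.048, P5 3.759, P6 5.408, P7 3.991.
Rounding down gives 7, 13, 4, 8, 3, 5, 3 = 43 seats, so the divisor must be adjusted.
With modified divisor 4300: modified quotas P1 8.442, P2 14.647, P3 4.595, P4 8.638, P5 4.034, P6 5.805, P7 4.283.
Rounding down: P1 8, P2 14, P3 4, P4 8, P5 4, P6 5, P7 4 (total 47).
P4 receives 8.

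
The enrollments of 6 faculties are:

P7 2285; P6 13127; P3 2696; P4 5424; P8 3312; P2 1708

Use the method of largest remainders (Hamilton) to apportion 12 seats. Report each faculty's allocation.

P7 1, P6 6, P3 1, P4 2, P8 1, P2 1

Standard divisor: 28552 ÷ 12 ≈ 2379.333.
Standard quotas: P7 0.9604, P6 5.5171, P3 1.1331, P4 2.2796, P8 1.3920, P2 0.7178.
Lower quotas: P7 0, P6 5, P3 1, P4 2, P8 1, P2 0 (sum 9, leaving 3 seats).
Remainders in descending order: P7 0.9604, P2 0.7178, P6 0.5171, P8 0.3920, P4 0.2796, P3 0.1331.
Largest remainders: P7, P2, P6 receive the extra seats.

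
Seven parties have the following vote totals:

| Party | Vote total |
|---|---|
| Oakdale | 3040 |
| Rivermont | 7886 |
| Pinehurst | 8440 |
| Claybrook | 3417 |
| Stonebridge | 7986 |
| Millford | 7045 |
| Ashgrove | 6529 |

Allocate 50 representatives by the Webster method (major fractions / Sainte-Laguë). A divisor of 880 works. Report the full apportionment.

With modified divisor 880: modified quotas Oakdale 3.455, Rivermont 8.961, Pinehurst 9.591, Claybrook 3.883, Stonebridge 9.075, Millford 8.006, Ashgrove 7.419.
Rounding to the nearest integer: Oakdale 3, Rivermont 9, Pinehurst 10, Claybrook 4, Stonebridge 9, Millford 8, Ashgrove 7 (total 50).

Oakdale=3, Rivermont=9, Pinehurst=10, Claybrook=4, Stonebridge=9, Millford=8, Ashgrove=7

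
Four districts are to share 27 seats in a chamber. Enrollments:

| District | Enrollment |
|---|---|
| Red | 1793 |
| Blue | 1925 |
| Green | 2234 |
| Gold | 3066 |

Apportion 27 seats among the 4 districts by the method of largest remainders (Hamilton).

Red=5, Blue=6, Green=7, Gold=9

The standard divisor is 9018/27 = 334.
Standard quotas: Red 5.368, Blue 5.763, Green 6.689, Gold 9.180.
Lower quotas: Red 5, Blue 5, Green 6, Gold 9 (sum 25, leaving 2 seats).
Remainders in descending order: Blue 0.763, Green 0.689, Red 0.368, Gold 0.180.
The surplus seats go to Blue, Green.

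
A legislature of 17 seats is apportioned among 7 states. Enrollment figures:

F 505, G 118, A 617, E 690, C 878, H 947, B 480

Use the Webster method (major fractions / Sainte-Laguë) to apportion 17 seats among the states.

Standard divisor 4235/17 ≈ 249.118; standard quotas: F 2.027, G 0.474, A 2.477, E 2.770, C 3.524, H 3.801, B 1.927.
Rounding to the nearest integer gives F 2, G 0, A 2, E 3, C 4, H 4, B 2 — total 17, matching the house size, so no adjustment is needed.

F 2; G 0; A 2; E 3; C 4; H 4; B 2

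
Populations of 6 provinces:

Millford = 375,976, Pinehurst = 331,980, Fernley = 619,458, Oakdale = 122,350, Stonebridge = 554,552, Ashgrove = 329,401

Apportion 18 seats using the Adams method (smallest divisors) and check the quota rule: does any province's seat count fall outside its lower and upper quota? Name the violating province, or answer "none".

none

Standard quotas: Millford 2.900, Pinehurst 2.561, Fernley 4.778, Oakdale 0.944, Stonebridge 4.277, Ashgrove 2.541.
Adams allocation: Millford 3, Pinehurst 3, Fernley 4, Oakdale 1, Stonebridge 4, Ashgrove 3.
Every allocation lies between the lower and upper quota.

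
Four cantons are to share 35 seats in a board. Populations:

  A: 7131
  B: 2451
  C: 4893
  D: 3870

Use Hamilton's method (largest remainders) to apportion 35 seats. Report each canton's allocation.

A 14; B 5; C 9; D 7

Standard divisor: 18345 ÷ 35 ≈ 524.143.
Standard quotas: A 13.6051, B 4.6762, C 9.3352, D 7.3835.
Lower quotas: A 13, B 4, C 9, D 7 (sum 33, leaving 2 seats).
Remainders in descending order: B 0.6762, A 0.6051, D 0.3835, C 0.3352.
Largest remainders: B, A receive the extra seats.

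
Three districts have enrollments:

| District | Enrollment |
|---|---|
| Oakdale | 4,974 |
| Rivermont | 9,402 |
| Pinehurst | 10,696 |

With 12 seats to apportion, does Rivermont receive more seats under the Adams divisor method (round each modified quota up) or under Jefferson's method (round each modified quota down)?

Jefferson

Adams: Oakdale 3, Rivermont 4, Pinehurst 5.
Jefferson: Oakdale 2, Rivermont 5, Pinehurst 5.
Rivermont gets 4 under Adams and 5 under Jefferson.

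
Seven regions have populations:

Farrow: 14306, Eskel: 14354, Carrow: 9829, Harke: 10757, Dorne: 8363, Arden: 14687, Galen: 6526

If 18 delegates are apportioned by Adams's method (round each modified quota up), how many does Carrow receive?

Standard divisor 78822/18 ≈ 4379; standard quotas: Farrow 3.267, Eskel 3.278, Carrow 2.245, Harke 2.456, Dorne 1.910, Arden 3.354, Galen 1.490.
Rounding up gives 4, 4, 3, 3, 2, 4, 2 = 22 seats, so the divisor must be adjusted.
With modified divisor 5100: modified quotas Farrow 2.805, Eskel 2.815, Carrow 1.927, Harke 2.109, Dorne 1.640, Arden 2.880, Galen 1.280.
Rounding up: Farrow 3, Eskel 3, Carrow 2, Harke 3, Dorne 2, Arden 3, Galen 2 (total 18).
Carrow receives 2.

2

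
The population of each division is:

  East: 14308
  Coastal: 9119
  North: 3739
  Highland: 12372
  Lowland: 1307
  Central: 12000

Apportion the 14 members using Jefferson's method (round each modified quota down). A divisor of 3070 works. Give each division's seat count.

With modified divisor 3070: modified quotas East 4.661, Coastal 2.970, North 1.218, Highland 4.030, Lowland 0.426, Central 3.909.
Rounding down: East 4, Coastal 2, North 1, Highland 4, Lowland 0, Central 3 (total 14).

East 4; Coastal 2; North 1; Highland 4; Lowland 0; Central 3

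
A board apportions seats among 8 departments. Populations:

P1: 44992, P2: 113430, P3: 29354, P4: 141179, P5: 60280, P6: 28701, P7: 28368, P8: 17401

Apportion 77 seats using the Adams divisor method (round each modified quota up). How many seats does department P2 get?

Standard divisor 463705/77 ≈ 6022.143; standard quotas: P1 7.471, P2 18.835, P3 4.874, P4 23.443, P5 10.010, P6 4.766, P7 4.711, P8 2.890.
Rounding up gives 8, 19, 5, 24, 11, 5, 5, 3 = 80 seats, so the divisor must be adjusted.
With modified divisor 6400: modified quotas P1 7.030, P2 17.723, P3 4.587, P4 22.059, P5 9.419, P6 4.485, P7 4.433, P8 2.719.
Rounding up: P1 8, P2 18, P3 5, P4 23, P5 10, P6 5, P7 5, P8 3 (total 77).
P2 receives 18.

18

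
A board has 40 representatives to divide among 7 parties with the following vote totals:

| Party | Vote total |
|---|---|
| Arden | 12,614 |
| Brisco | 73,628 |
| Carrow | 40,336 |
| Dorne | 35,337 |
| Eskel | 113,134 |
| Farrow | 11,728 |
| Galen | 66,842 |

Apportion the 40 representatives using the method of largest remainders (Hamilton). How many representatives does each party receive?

Arden 1; Brisco 8; Carrow 5; Dorne 4; Eskel 13; Farrow 1; Galen 8

Total 353619; standard divisor 353619/40 ≈ 8840.475.
Standard quotas: Arden 1.4268, Brisco 8.3285, Carrow 4.5627, Dorne 3.9972, Eskel 12.7973, Farrow 1.3266, Galen 7.5609.
Lower quotas: Arden 1, Brisco 8, Carrow 4, Dorne 3, Eskel 12, Farrow 1, Galen 7 (sum 36, leaving 4 seats).
Remainders in descending order: Dorne 0.9972, Eskel 0.7973, Carrow 0.5627, Galen 0.5609, Arden 0.4268, Brisco 0.3285, Farrow 0.3266.
Largest remainders: Dorne, Eskel, Carrow, Galen receive the extra seats.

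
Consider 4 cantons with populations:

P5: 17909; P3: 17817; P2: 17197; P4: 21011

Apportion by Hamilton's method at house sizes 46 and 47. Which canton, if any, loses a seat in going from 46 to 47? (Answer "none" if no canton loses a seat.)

none

At 46 seats: P5 11, P3 11, P2 11, P4 13.
At 47 seats: P5 12, P3 11, P2 11, P4 13.
No canton's allocation decreased.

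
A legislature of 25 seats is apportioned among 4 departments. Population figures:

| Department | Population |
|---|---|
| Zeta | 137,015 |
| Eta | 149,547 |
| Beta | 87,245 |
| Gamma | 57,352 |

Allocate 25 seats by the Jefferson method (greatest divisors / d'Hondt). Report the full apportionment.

Standard divisor 431159/25 ≈ 17246.36; standard quotas: Zeta 7.945, Eta 8.671, Beta 5.059, Gamma 3.325.
Rounding down gives 7, 8, 5, 3 = 23 seats, so the divisor must be adjusted.
With modified divisor 15900: modified quotas Zeta 8.617, Eta 9.405, Beta 5.487, Gamma 3.607.
Rounding down: Zeta 8, Eta 9, Beta 5, Gamma 3 (total 25).

Zeta 8, Eta 9, Beta 5, Gamma 3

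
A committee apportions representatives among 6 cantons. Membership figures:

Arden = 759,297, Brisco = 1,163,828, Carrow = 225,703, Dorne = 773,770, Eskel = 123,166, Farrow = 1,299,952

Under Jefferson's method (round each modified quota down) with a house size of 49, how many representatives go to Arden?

Standard divisor 4345716/49 ≈ 88688.082; standard quotas: Arden 8.561, Brisco 13.123, Carrow 2.545, Dorne 8.725, Eskel 1.389, Farrow 14.658.
Rounding down gives 8, 13, 2, 8, 1, 14 = 46 seats, so the divisor must be adjusted.
With modified divisor 83700: modified quotas Arden 9.072, Brisco 13.905, Carrow 2.697, Dorne 9.245, Eskel 1.472, Farrow 15.531.
Rounding down: Arden 9, Brisco 13, Carrow 2, Dorne 9, Eskel 1, Farrow 15 (total 49).
Arden receives 9.

9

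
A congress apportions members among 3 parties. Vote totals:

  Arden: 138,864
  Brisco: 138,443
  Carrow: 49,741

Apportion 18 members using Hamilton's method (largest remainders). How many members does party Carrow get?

Total 327048; standard divisor 327048/18 ≈ 18169.333.
Standard quotas: Arden 7.6428, Brisco 7.6196, Carrow 2.7376.
Lower quotas: Arden 7, Brisco 7, Carrow 2 (sum 16, leaving 2 seats).
Remainders in descending order: Carrow 0.7376, Arden 0.6428, Brisco 0.6196.
The surplus seats go to Carrow, Arden.
Carrow receives 3.

3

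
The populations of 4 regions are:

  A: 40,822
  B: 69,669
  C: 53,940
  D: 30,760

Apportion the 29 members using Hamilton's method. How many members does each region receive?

A 6, B 10, C 8, D 5

Total 195191; standard divisor 195191/29 ≈ 6730.724.
Standard quotas: A 6.0650, B 10.3509, C 8.0140, D 4.5701.
Lower quotas: A 6, B 10, C 8, D 4 (sum 28, leaving 1 seat).
Remainders in descending order: D 0.5701, B 0.3509, A 0.0650, C 0.0140.
The surplus seat goes to D.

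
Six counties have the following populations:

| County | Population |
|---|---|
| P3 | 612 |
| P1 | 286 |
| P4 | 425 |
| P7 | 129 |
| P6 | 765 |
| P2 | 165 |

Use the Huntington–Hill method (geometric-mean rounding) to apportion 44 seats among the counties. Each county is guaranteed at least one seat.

P3: 12; P1: 5; P4: 8; P7: 2; P6: 14; P2: 3

With divisor 53: modified quotas P3 11.547, P1 5.396, P4 8.019, P7 2.434, P6 14.434, P2 3.113.
Geometric-mean thresholds: P3 √(11·12)=11.489, P1 √(5·6)=5.477, P4 √(8·9)=8.485, P7 √(2·3)=2.449, P6 √(14·15)=14.491, P2 √(3·4)=3.464.
Each quota rounded against its threshold gives P3 12, P1 5, P4 8, P7 2, P6 14, P2 3 (total 44).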